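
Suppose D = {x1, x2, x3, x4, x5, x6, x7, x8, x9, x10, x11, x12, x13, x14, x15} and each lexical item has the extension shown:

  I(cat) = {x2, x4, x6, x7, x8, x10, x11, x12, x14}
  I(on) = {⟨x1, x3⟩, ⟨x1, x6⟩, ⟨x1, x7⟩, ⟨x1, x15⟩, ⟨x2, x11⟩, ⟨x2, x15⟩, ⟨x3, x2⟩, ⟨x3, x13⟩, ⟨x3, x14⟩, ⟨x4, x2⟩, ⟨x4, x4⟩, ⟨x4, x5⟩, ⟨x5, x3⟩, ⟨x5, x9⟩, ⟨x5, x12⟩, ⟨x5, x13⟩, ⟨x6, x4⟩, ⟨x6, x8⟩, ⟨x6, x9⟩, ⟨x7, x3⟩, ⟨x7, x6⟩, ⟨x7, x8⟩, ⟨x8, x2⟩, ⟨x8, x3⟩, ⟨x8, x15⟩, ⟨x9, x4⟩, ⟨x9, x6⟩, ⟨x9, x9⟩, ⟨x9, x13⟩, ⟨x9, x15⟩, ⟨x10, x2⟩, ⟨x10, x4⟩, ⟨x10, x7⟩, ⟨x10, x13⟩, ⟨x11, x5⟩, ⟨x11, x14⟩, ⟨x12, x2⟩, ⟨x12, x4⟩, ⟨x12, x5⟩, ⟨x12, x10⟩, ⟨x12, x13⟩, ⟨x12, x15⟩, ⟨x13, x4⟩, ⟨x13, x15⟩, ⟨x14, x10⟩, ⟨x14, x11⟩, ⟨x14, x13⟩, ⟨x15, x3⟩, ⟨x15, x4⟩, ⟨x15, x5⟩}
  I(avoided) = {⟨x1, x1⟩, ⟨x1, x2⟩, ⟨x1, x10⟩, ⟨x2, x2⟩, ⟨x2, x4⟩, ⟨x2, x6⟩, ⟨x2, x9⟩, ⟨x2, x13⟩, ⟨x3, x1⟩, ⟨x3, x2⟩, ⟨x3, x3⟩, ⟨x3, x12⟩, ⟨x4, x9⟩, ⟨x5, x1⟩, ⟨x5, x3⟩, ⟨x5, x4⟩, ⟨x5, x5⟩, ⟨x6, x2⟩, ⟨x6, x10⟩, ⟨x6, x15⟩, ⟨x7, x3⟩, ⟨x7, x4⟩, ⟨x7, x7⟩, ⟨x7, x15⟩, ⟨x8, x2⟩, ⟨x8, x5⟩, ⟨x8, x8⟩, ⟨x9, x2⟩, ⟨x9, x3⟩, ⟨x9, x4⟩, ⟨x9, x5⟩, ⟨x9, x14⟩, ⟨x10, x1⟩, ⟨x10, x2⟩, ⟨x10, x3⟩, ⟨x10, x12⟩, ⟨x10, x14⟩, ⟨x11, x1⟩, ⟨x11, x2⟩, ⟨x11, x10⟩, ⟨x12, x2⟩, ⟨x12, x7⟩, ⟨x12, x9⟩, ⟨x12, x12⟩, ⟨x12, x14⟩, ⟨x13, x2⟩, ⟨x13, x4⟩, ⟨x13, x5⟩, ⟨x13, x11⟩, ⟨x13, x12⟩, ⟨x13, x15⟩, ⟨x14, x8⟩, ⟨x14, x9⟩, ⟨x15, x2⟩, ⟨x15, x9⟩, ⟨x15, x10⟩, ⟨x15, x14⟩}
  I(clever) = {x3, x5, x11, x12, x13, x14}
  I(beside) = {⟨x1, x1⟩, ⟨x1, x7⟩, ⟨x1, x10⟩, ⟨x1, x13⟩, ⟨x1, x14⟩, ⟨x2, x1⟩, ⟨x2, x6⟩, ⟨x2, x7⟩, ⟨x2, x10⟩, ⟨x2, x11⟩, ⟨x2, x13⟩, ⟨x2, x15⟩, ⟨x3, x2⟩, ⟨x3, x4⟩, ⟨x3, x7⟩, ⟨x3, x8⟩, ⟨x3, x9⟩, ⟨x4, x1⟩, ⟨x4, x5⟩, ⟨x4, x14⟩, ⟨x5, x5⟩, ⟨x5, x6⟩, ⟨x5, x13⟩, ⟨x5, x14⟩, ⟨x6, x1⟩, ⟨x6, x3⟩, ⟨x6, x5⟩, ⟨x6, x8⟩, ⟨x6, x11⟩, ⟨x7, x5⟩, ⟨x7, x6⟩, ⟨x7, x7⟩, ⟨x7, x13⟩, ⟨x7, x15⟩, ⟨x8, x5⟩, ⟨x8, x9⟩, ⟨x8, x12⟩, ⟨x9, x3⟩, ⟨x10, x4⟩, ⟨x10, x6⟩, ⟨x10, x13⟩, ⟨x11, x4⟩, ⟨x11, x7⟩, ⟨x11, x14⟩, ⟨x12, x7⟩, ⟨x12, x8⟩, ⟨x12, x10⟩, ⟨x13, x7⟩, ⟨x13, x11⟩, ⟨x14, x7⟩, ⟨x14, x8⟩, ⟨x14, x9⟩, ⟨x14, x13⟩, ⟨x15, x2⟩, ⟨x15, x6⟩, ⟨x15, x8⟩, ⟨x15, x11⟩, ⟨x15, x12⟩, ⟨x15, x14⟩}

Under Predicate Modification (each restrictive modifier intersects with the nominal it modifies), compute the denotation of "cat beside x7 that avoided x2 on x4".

{x12}

⟦beside x7⟧ = {x : ⟨x, x7⟩ ∈ ⟦beside⟧} = {x1, x2, x3, x7, x11, x12, x13, x14}
⟦that avoided x2⟧ = {x : ⟨x, x2⟩ ∈ ⟦avoided⟧} = {x1, x2, x3, x6, x8, x9, x10, x11, x12, x13, x15}
⟦on x4⟧ = {x : ⟨x, x4⟩ ∈ ⟦on⟧} = {x4, x6, x9, x10, x12, x13, x15}
⟦cat⟧ = {x2, x4, x6, x7, x8, x10, x11, x12, x14}
… ∩ ⟦beside x7⟧ = {x2, x4, x6, x7, x8, x10, x11, x12, x14} ∩ {x1, x2, x3, x7, x11, x12, x13, x14} = {x2, x7, x11, x12, x14}
… ∩ ⟦that avoided x2⟧ = {x2, x7, x11, x12, x14} ∩ {x1, x2, x3, x6, x8, x9, x10, x11, x12, x13, x15} = {x2, x11, x12}
… ∩ ⟦on x4⟧ = {x2, x11, x12} ∩ {x4, x6, x9, x10, x12, x13, x15} = {x12}
So ⟦cat beside x7 that avoided x2 on x4⟧ = {x12}.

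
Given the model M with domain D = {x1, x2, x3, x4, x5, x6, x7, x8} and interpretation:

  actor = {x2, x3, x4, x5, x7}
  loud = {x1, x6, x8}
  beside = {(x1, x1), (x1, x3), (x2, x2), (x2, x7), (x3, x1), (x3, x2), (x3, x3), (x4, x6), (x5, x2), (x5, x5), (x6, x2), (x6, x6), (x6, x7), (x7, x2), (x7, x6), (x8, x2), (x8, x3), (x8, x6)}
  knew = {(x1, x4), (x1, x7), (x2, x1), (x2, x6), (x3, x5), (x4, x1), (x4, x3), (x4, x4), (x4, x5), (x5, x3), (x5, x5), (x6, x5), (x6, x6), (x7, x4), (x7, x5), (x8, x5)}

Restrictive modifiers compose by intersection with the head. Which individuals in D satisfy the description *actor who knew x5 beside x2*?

⟦who knew x5⟧ = {x : ⟨x, x5⟩ ∈ ⟦knew⟧} = {x3, x4, x5, x6, x7, x8}
⟦beside x2⟧ = {x : ⟨x, x2⟩ ∈ ⟦beside⟧} = {x2, x3, x5, x6, x7, x8}
⟦actor⟧ = {x2, x3, x4, x5, x7}
… ∩ ⟦who knew x5⟧ = {x2, x3, x4, x5, x7} ∩ {x3, x4, x5, x6, x7, x8} = {x3, x4, x5, x7}
… ∩ ⟦beside x2⟧ = {x3, x4, x5, x7} ∩ {x2, x3, x5, x6, x7, x8} = {x3, x5, x7}
So ⟦actor who knew x5 beside x2⟧ = {x3, x5, x7}.

{x3, x5, x7}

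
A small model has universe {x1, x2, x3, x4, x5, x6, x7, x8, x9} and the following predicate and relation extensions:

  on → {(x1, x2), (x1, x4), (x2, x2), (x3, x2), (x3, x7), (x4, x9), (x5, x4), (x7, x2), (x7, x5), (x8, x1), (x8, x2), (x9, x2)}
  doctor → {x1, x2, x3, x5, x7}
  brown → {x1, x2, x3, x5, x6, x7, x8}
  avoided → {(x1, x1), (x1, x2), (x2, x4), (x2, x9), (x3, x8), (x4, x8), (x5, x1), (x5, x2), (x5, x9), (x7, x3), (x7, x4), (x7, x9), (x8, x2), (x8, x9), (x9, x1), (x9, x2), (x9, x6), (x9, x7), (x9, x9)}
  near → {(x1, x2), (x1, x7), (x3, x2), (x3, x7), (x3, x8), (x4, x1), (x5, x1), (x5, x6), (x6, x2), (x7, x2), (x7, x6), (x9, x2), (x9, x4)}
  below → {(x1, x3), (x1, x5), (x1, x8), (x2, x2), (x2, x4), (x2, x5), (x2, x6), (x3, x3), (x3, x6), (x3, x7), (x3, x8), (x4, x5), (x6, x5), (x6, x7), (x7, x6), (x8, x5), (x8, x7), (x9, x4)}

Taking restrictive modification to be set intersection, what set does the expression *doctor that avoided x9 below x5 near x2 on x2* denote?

⟦that avoided x9⟧ = {x : ⟨x, x9⟩ ∈ ⟦avoided⟧} = {x2, x5, x7, x8, x9}
⟦below x5⟧ = {x : ⟨x, x5⟩ ∈ ⟦below⟧} = {x1, x2, x4, x6, x8}
⟦near x2⟧ = {x : ⟨x, x2⟩ ∈ ⟦near⟧} = {x1, x3, x6, x7, x9}
⟦on x2⟧ = {x : ⟨x, x2⟩ ∈ ⟦on⟧} = {x1, x2, x3, x7, x8, x9}
⟦doctor⟧ = {x1, x2, x3, x5, x7}
… ∩ ⟦that avoided x9⟧ = {x1, x2, x3, x5, x7} ∩ {x2, x5, x7, x8, x9} = {x2, x5, x7}
… ∩ ⟦below x5⟧ = {x2, x5, x7} ∩ {x1, x2, x4, x6, x8} = {x2}
… ∩ ⟦near x2⟧ = {x2} ∩ {x1, x3, x6, x7, x9} = ∅
… ∩ ⟦on x2⟧ = ∅ ∩ {x1, x2, x3, x7, x8, x9} = ∅
So ⟦doctor that avoided x9 below x5 near x2 on x2⟧ = ∅.

∅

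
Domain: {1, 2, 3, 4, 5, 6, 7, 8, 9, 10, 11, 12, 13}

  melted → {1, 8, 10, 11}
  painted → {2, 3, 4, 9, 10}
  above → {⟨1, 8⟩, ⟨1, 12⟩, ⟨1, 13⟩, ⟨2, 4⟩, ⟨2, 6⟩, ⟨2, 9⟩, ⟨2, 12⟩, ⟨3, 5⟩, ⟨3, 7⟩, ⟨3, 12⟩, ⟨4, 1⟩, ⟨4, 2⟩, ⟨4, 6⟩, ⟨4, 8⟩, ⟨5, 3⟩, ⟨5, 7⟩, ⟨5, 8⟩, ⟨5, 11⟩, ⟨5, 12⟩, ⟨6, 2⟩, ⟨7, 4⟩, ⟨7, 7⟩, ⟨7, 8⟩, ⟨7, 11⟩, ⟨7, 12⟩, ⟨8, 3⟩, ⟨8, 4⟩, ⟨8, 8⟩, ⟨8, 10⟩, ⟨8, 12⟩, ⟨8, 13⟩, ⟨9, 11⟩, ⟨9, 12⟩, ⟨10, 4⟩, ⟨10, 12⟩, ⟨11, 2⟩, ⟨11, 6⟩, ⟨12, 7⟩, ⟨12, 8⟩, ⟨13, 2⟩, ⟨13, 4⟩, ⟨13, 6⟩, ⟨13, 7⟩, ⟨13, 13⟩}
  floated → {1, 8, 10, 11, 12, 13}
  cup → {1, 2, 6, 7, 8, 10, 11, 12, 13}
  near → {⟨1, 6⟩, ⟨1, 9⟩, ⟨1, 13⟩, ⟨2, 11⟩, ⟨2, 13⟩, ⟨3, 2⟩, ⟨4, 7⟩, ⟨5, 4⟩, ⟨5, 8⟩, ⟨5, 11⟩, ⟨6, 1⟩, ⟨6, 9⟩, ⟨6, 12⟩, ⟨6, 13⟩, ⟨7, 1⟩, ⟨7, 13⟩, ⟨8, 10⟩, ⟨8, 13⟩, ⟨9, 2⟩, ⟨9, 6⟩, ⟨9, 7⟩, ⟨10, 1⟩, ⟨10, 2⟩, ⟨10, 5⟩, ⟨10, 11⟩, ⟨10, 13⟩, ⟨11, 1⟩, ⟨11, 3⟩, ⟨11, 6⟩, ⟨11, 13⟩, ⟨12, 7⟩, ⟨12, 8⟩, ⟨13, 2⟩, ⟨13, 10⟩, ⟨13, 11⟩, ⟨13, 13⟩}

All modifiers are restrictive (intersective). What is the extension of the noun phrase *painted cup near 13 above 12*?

{2, 10}

⟦near 13⟧ = {x : ⟨x, 13⟩ ∈ ⟦near⟧} = {1, 2, 6, 7, 8, 10, 11, 13}
⟦above 12⟧ = {x : ⟨x, 12⟩ ∈ ⟦above⟧} = {1, 2, 3, 5, 7, 8, 9, 10}
⟦cup⟧ = {1, 2, 6, 7, 8, 10, 11, 12, 13}
… ∩ ⟦near 13⟧ = {1, 2, 6, 7, 8, 10, 11, 12, 13} ∩ {1, 2, 6, 7, 8, 10, 11, 13} = {1, 2, 6, 7, 8, 10, 11, 13}
… ∩ ⟦above 12⟧ = {1, 2, 6, 7, 8, 10, 11, 13} ∩ {1, 2, 3, 5, 7, 8, 9, 10} = {1, 2, 7, 8, 10}
… ∩ ⟦painted⟧ = {1, 2, 7, 8, 10} ∩ {2, 3, 4, 9, 10} = {2, 10}
So ⟦painted cup near 13 above 12⟧ = {2, 10}.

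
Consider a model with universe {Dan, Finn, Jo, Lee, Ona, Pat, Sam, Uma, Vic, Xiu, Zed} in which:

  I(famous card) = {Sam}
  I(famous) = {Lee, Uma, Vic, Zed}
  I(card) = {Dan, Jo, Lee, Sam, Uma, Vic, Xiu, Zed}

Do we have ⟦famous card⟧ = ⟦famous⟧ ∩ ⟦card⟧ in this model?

no

⟦famous⟧ ∩ ⟦card⟧ = {Lee, Uma, Vic, Zed} ∩ {Dan, Jo, Lee, Sam, Uma, Vic, Xiu, Zed} = {Lee, Uma, Vic, Zed}
Observed ⟦famous card⟧ = {Sam}.
These differ, so the modifier is not intersective in this model.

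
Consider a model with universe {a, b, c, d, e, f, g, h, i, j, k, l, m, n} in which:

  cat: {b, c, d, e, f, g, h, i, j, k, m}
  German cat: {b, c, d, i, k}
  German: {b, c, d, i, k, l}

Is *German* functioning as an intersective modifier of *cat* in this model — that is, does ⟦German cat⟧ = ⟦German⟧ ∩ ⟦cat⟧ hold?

yes

⟦German⟧ ∩ ⟦cat⟧ = {b, c, d, i, k, l} ∩ {b, c, d, e, f, g, h, i, j, k, m} = {b, c, d, i, k}
Observed ⟦German cat⟧ = {b, c, d, i, k}.
These coincide, so the modifier is intersective here.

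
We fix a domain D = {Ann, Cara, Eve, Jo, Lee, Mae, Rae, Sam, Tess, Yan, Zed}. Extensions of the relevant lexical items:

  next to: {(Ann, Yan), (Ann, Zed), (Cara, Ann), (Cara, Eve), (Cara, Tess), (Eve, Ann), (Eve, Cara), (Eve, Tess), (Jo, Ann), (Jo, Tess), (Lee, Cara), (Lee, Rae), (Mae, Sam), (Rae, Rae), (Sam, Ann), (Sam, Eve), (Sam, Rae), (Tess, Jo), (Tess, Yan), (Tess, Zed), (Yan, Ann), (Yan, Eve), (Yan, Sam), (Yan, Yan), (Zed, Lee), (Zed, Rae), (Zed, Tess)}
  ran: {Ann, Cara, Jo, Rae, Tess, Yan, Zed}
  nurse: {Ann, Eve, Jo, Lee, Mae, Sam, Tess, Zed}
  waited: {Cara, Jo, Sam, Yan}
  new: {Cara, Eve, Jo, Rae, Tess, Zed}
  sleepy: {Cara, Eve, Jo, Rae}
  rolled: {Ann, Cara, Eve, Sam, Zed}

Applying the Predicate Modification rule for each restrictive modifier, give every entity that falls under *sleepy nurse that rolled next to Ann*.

{Eve}

⟦that rolled⟧ = ⟦rolled⟧ = {Ann, Cara, Eve, Sam, Zed}
⟦next to Ann⟧ = {x : ⟨x, Ann⟩ ∈ ⟦next to⟧} = {Cara, Eve, Jo, Sam, Yan}
⟦nurse⟧ = {Ann, Eve, Jo, Lee, Mae, Sam, Tess, Zed}
… ∩ ⟦that rolled⟧ = {Ann, Eve, Jo, Lee, Mae, Sam, Tess, Zed} ∩ {Ann, Cara, Eve, Sam, Zed} = {Ann, Eve, Sam, Zed}
… ∩ ⟦next to Ann⟧ = {Ann, Eve, Sam, Zed} ∩ {Cara, Eve, Jo, Sam, Yan} = {Eve, Sam}
… ∩ ⟦sleepy⟧ = {Eve, Sam} ∩ {Cara, Eve, Jo, Rae} = {Eve}
So ⟦sleepy nurse that rolled next to Ann⟧ = {Eve}.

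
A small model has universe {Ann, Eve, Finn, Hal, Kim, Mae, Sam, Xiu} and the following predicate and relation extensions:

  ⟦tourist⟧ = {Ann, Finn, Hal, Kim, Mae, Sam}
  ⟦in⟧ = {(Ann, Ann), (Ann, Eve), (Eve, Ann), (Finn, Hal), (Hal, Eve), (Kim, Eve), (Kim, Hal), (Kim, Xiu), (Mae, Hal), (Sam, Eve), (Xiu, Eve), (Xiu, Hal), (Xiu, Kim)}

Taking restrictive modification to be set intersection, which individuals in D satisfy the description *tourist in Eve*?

{Ann, Hal, Kim, Sam}

⟦in Eve⟧ = {x : ⟨x, Eve⟩ ∈ ⟦in⟧} = {Ann, Hal, Kim, Sam, Xiu}
⟦tourist⟧ = {Ann, Finn, Hal, Kim, Mae, Sam}
… ∩ ⟦in Eve⟧ = {Ann, Finn, Hal, Kim, Mae, Sam} ∩ {Ann, Hal, Kim, Sam, Xiu} = {Ann, Hal, Kim, Sam}
So ⟦tourist in Eve⟧ = {Ann, Hal, Kim, Sam}.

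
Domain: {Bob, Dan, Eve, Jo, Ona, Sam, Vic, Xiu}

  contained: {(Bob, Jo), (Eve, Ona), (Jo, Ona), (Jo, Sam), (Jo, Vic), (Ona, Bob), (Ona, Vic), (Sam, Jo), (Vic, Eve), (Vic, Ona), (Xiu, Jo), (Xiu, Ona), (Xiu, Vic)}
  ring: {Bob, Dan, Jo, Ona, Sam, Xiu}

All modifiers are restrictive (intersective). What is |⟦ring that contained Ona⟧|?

⟦that contained Ona⟧ = {x : ⟨x, Ona⟩ ∈ ⟦contained⟧} = {Eve, Jo, Vic, Xiu}
⟦ring⟧ = {Bob, Dan, Jo, Ona, Sam, Xiu}
… ∩ ⟦that contained Ona⟧ = {Bob, Dan, Jo, Ona, Sam, Xiu} ∩ {Eve, Jo, Vic, Xiu} = {Jo, Xiu}
⟦ring that contained Ona⟧ = {Jo, Xiu}, so the cardinality is 2.

2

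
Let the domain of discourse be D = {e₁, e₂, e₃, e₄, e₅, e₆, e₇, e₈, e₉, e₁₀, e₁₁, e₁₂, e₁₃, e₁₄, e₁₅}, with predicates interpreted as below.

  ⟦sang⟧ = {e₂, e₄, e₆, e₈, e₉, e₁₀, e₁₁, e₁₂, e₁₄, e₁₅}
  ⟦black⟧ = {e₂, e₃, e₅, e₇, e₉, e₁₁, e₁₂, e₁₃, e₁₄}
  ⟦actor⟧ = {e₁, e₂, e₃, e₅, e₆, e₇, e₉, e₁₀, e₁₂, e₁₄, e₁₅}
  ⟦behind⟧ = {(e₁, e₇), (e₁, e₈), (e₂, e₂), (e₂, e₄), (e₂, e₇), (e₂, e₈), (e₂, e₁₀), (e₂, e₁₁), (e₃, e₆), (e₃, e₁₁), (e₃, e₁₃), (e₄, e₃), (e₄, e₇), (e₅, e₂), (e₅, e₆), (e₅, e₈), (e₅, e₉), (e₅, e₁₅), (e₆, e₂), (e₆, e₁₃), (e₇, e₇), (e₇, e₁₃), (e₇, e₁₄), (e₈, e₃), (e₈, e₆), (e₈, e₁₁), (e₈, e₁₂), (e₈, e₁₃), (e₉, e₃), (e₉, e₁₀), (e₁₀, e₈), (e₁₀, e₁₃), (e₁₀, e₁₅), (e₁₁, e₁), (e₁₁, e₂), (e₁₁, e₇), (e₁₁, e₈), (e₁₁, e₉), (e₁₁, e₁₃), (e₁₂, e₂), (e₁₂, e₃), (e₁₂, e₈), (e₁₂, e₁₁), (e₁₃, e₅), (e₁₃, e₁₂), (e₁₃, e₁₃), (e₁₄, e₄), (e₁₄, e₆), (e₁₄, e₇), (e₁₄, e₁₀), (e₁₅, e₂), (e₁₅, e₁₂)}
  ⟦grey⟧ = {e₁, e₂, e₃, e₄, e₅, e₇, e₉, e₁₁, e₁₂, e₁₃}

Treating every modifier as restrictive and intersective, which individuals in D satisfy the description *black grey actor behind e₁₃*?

{e₃, e₇}

⟦behind e₁₃⟧ = {x : ⟨x, e₁₃⟩ ∈ ⟦behind⟧} = {e₃, e₆, e₇, e₈, e₁₀, e₁₁, e₁₃}
⟦actor⟧ = {e₁, e₂, e₃, e₅, e₆, e₇, e₉, e₁₀, e₁₂, e₁₄, e₁₅}
… ∩ ⟦behind e₁₃⟧ = {e₁, e₂, e₃, e₅, e₆, e₇, e₉, e₁₀, e₁₂, e₁₄, e₁₅} ∩ {e₃, e₆, e₇, e₈, e₁₀, e₁₁, e₁₃} = {e₃, e₆, e₇, e₁₀}
… ∩ ⟦black⟧ = {e₃, e₆, e₇, e₁₀} ∩ {e₂, e₃, e₅, e₇, e₉, e₁₁, e₁₂, e₁₃, e₁₄} = {e₃, e₇}
… ∩ ⟦grey⟧ = {e₃, e₇} ∩ {e₁, e₂, e₃, e₄, e₅, e₇, e₉, e₁₁, e₁₂, e₁₃} = {e₃, e₇}
So ⟦black grey actor behind e₁₃⟧ = {e₃, e₇}.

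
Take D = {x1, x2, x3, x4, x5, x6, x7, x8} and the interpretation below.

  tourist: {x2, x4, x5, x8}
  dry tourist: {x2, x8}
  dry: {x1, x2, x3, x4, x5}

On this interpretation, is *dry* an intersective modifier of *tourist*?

⟦dry⟧ ∩ ⟦tourist⟧ = {x1, x2, x3, x4, x5} ∩ {x2, x4, x5, x8} = {x2, x4, x5}
Observed ⟦dry tourist⟧ = {x2, x8}.
These differ, so the modifier is not intersective in this model.

no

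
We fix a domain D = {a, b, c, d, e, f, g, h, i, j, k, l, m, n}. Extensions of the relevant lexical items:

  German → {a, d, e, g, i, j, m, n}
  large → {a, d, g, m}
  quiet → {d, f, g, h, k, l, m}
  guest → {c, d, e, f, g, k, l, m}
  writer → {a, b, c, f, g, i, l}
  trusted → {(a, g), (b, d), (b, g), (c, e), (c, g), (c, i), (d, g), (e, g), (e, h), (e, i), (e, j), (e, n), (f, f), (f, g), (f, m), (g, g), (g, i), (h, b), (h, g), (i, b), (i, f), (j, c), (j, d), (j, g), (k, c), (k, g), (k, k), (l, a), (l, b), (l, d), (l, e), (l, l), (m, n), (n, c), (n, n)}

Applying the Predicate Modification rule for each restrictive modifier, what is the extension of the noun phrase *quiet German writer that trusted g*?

{g}

⟦that trusted g⟧ = {x : ⟨x, g⟩ ∈ ⟦trusted⟧} = {a, b, c, d, e, f, g, h, j, k}
⟦writer⟧ = {a, b, c, f, g, i, l}
… ∩ ⟦that trusted g⟧ = {a, b, c, f, g, i, l} ∩ {a, b, c, d, e, f, g, h, j, k} = {a, b, c, f, g}
… ∩ ⟦quiet⟧ = {a, b, c, f, g} ∩ {d, f, g, h, k, l, m} = {f, g}
… ∩ ⟦German⟧ = {f, g} ∩ {a, d, e, g, i, j, m, n} = {g}
So ⟦quiet German writer that trusted g⟧ = {g}.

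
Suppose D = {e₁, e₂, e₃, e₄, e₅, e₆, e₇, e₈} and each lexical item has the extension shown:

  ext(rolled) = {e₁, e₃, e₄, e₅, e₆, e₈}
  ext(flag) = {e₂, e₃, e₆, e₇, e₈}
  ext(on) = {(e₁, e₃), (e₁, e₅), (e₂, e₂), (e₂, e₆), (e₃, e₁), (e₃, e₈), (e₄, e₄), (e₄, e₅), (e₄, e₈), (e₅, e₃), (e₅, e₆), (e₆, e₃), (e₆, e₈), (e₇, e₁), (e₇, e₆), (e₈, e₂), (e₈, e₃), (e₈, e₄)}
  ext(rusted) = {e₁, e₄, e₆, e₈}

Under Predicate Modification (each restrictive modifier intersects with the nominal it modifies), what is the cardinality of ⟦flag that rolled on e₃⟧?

⟦that rolled⟧ = ⟦rolled⟧ = {e₁, e₃, e₄, e₅, e₆, e₈}
⟦on e₃⟧ = {x : ⟨x, e₃⟩ ∈ ⟦on⟧} = {e₁, e₅, e₆, e₈}
⟦flag⟧ = {e₂, e₃, e₆, e₇, e₈}
… ∩ ⟦that rolled⟧ = {e₂, e₃, e₆, e₇, e₈} ∩ {e₁, e₃, e₄, e₅, e₆, e₈} = {e₃, e₆, e₈}
… ∩ ⟦on e₃⟧ = {e₃, e₆, e₈} ∩ {e₁, e₅, e₆, e₈} = {e₆, e₈}
⟦flag that rolled on e₃⟧ = {e₆, e₈}, so the cardinality is 2.

2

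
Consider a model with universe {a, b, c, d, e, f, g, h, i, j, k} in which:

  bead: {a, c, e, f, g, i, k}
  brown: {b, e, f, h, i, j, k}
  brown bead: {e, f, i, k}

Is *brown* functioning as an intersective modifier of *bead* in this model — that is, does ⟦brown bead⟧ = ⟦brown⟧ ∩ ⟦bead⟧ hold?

⟦brown⟧ ∩ ⟦bead⟧ = {b, e, f, h, i, j, k} ∩ {a, c, e, f, g, i, k} = {e, f, i, k}
Observed ⟦brown bead⟧ = {e, f, i, k}.
These coincide, so the modifier is intersective here.

yes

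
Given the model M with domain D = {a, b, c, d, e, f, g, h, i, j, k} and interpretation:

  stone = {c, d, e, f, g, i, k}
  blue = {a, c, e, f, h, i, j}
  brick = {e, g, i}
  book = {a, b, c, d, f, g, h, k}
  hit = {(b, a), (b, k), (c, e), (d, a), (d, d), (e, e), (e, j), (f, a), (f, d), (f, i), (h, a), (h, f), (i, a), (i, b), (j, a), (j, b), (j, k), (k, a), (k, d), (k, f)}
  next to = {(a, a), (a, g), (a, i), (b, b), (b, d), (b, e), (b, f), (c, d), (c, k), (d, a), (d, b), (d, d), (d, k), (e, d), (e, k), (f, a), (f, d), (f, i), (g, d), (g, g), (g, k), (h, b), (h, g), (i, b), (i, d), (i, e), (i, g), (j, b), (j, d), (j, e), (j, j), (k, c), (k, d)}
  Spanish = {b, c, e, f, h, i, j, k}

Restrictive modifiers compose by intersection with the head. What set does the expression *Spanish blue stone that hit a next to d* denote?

{f, i}

⟦that hit a⟧ = {x : ⟨x, a⟩ ∈ ⟦hit⟧} = {b, d, f, h, i, j, k}
⟦next to d⟧ = {x : ⟨x, d⟩ ∈ ⟦next to⟧} = {b, c, d, e, f, g, i, j, k}
⟦stone⟧ = {c, d, e, f, g, i, k}
… ∩ ⟦that hit a⟧ = {c, d, e, f, g, i, k} ∩ {b, d, f, h, i, j, k} = {d, f, i, k}
… ∩ ⟦next to d⟧ = {d, f, i, k} ∩ {b, c, d, e, f, g, i, j, k} = {d, f, i, k}
… ∩ ⟦Spanish⟧ = {d, f, i, k} ∩ {b, c, e, f, h, i, j, k} = {f, i, k}
… ∩ ⟦blue⟧ = {f, i, k} ∩ {a, c, e, f, h, i, j} = {f, i}
So ⟦Spanish blue stone that hit a next to d⟧ = {f, i}.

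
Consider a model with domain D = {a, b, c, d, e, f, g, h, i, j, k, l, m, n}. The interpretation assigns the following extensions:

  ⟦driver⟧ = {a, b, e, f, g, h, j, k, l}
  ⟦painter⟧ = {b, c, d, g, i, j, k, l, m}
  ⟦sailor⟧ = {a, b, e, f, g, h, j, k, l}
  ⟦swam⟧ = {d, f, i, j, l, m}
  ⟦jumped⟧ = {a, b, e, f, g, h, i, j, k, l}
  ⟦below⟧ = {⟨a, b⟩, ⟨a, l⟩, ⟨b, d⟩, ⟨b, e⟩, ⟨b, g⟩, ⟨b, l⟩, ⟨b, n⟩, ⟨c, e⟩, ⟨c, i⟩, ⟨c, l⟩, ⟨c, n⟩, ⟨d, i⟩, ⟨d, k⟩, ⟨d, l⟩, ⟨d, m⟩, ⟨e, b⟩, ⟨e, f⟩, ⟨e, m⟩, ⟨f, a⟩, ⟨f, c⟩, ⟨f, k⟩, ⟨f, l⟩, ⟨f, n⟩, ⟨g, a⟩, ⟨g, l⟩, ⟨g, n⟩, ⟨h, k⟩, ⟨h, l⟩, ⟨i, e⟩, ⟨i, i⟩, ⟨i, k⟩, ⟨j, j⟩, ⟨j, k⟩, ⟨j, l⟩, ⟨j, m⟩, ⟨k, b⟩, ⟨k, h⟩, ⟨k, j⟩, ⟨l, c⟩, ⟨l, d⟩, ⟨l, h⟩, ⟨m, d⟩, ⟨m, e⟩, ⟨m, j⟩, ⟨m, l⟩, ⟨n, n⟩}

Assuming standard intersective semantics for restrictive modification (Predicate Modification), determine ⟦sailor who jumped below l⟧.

{a, b, f, g, h, j}

⟦who jumped⟧ = ⟦jumped⟧ = {a, b, e, f, g, h, i, j, k, l}
⟦below l⟧ = {x : ⟨x, l⟩ ∈ ⟦below⟧} = {a, b, c, d, f, g, h, j, m}
⟦sailor⟧ = {a, b, e, f, g, h, j, k, l}
… ∩ ⟦who jumped⟧ = {a, b, e, f, g, h, j, k, l} ∩ {a, b, e, f, g, h, i, j, k, l} = {a, b, e, f, g, h, j, k, l}
… ∩ ⟦below l⟧ = {a, b, e, f, g, h, j, k, l} ∩ {a, b, c, d, f, g, h, j, m} = {a, b, f, g, h, j}
So ⟦sailor who jumped below l⟧ = {a, b, f, g, h, j}.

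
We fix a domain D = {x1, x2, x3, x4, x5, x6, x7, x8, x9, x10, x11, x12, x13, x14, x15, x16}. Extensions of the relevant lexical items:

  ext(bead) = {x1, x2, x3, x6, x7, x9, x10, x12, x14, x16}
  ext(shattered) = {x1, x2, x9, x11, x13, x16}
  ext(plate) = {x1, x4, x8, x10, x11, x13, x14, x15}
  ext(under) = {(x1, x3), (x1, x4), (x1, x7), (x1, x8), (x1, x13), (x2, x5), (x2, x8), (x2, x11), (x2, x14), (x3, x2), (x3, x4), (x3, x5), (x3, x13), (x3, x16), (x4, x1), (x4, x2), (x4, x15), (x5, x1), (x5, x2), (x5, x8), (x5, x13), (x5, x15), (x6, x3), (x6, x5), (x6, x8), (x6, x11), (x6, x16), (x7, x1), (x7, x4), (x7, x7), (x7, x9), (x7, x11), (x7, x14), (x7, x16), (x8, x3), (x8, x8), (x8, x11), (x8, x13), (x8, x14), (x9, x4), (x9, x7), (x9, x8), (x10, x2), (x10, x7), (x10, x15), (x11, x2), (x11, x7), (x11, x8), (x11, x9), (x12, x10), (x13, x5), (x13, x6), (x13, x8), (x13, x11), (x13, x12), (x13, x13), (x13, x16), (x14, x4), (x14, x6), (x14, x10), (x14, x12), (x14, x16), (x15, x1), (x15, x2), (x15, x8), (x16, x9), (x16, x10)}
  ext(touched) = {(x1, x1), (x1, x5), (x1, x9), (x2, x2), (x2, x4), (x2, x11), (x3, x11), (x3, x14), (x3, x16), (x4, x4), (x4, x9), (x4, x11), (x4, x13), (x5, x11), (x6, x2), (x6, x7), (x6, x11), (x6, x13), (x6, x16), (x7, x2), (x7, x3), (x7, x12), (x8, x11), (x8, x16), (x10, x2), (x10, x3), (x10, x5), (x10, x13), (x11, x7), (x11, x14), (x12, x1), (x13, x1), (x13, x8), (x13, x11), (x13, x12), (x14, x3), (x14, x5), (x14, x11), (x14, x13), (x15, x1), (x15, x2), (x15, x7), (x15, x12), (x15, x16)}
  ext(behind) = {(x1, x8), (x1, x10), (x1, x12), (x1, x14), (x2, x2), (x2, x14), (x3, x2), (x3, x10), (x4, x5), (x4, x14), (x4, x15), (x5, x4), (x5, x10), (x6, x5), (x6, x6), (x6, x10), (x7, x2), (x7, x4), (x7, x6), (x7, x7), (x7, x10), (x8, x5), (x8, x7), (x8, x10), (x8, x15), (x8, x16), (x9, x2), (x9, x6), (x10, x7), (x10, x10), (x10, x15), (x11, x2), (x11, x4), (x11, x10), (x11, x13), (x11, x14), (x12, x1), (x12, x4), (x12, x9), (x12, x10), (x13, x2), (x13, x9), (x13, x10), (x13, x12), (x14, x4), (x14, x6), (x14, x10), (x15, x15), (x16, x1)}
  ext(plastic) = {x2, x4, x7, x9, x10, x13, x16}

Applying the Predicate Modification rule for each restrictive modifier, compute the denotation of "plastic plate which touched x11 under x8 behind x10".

⟦which touched x11⟧ = {x : ⟨x, x11⟩ ∈ ⟦touched⟧} = {x2, x3, x4, x5, x6, x8, x13, x14}
⟦under x8⟧ = {x : ⟨x, x8⟩ ∈ ⟦under⟧} = {x1, x2, x5, x6, x8, x9, x11, x13, x15}
⟦behind x10⟧ = {x : ⟨x, x10⟩ ∈ ⟦behind⟧} = {x1, x3, x5, x6, x7, x8, x10, x11, x12, x13, x14}
⟦plate⟧ = {x1, x4, x8, x10, x11, x13, x14, x15}
… ∩ ⟦which touched x11⟧ = {x1, x4, x8, x10, x11, x13, x14, x15} ∩ {x2, x3, x4, x5, x6, x8, x13, x14} = {x4, x8, x13, x14}
… ∩ ⟦under x8⟧ = {x4, x8, x13, x14} ∩ {x1, x2, x5, x6, x8, x9, x11, x13, x15} = {x8, x13}
… ∩ ⟦behind x10⟧ = {x8, x13} ∩ {x1, x3, x5, x6, x7, x8, x10, x11, x12, x13, x14} = {x8, x13}
… ∩ ⟦plastic⟧ = {x8, x13} ∩ {x2, x4, x7, x9, x10, x13, x16} = {x13}
So ⟦plastic plate which touched x11 under x8 behind x10⟧ = {x13}.

{x13}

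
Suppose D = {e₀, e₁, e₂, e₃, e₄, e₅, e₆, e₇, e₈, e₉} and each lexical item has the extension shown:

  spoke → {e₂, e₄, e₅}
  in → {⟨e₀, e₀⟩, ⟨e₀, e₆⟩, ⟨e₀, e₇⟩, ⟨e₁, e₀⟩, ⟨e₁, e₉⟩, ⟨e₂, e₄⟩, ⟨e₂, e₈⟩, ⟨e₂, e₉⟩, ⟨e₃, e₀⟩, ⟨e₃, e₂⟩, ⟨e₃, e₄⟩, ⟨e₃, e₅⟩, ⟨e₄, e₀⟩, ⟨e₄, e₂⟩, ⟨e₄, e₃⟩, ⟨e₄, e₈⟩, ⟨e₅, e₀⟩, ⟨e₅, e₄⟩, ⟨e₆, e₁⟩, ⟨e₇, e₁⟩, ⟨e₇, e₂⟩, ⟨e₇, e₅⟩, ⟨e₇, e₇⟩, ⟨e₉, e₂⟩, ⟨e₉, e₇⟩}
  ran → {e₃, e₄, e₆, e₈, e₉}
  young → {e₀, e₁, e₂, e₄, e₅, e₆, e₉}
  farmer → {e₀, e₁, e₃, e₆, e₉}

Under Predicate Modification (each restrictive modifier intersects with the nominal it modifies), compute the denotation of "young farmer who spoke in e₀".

⟦who spoke⟧ = ⟦spoke⟧ = {e₂, e₄, e₅}
⟦in e₀⟧ = {x : ⟨x, e₀⟩ ∈ ⟦in⟧} = {e₀, e₁, e₃, e₄, e₅}
⟦farmer⟧ = {e₀, e₁, e₃, e₆, e₉}
… ∩ ⟦who spoke⟧ = {e₀, e₁, e₃, e₆, e₉} ∩ {e₂, e₄, e₅} = ∅
… ∩ ⟦in e₀⟧ = ∅ ∩ {e₀, e₁, e₃, e₄, e₅} = ∅
… ∩ ⟦young⟧ = ∅ ∩ {e₀, e₁, e₂, e₄, e₅, e₆, e₉} = ∅
So ⟦young farmer who spoke in e₀⟧ = {}.

{}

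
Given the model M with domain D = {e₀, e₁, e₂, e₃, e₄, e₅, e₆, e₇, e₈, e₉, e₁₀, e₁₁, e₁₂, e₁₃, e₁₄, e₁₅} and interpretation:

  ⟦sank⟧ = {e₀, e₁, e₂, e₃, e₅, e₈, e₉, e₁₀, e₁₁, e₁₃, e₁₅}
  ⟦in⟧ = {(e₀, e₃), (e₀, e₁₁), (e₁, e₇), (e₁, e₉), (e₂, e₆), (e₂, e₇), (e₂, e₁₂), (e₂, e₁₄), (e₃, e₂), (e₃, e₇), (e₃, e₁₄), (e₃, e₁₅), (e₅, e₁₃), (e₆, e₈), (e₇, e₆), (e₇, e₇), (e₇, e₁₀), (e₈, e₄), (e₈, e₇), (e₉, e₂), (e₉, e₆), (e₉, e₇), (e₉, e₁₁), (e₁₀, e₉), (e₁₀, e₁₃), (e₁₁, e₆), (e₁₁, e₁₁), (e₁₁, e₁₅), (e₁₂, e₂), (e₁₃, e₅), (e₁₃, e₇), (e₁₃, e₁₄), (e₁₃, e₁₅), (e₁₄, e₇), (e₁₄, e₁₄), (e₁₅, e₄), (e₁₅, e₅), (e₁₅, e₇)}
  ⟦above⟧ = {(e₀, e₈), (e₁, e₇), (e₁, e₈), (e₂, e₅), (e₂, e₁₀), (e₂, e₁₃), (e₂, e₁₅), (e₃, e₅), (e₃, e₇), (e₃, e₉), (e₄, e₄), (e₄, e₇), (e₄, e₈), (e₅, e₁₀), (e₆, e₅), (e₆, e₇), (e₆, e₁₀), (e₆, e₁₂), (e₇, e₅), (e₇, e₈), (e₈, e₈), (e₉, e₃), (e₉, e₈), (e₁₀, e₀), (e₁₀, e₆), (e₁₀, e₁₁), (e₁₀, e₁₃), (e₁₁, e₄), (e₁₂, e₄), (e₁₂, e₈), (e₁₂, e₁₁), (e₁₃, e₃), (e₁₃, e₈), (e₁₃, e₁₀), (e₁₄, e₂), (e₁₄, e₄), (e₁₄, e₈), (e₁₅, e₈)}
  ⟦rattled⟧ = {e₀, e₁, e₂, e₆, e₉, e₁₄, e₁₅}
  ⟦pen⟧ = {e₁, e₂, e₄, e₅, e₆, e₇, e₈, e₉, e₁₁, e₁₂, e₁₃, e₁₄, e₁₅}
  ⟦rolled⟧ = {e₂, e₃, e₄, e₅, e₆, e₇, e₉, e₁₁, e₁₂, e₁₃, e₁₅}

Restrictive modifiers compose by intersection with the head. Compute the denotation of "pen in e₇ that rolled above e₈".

⟦in e₇⟧ = {x : ⟨x, e₇⟩ ∈ ⟦in⟧} = {e₁, e₂, e₃, e₇, e₈, e₉, e₁₃, e₁₄, e₁₅}
⟦that rolled⟧ = ⟦rolled⟧ = {e₂, e₃, e₄, e₅, e₆, e₇, e₉, e₁₁, e₁₂, e₁₃, e₁₅}
⟦above e₈⟧ = {x : ⟨x, e₈⟩ ∈ ⟦above⟧} = {e₀, e₁, e₄, e₇, e₈, e₉, e₁₂, e₁₃, e₁₄, e₁₅}
⟦pen⟧ = {e₁, e₂, e₄, e₅, e₆, e₇, e₈, e₉, e₁₁, e₁₂, e₁₃, e₁₄, e₁₅}
… ∩ ⟦in e₇⟧ = {e₁, e₂, e₄, e₅, e₆, e₇, e₈, e₉, e₁₁, e₁₂, e₁₃, e₁₄, e₁₅} ∩ {e₁, e₂, e₃, e₇, e₈, e₉, e₁₃, e₁₄, e₁₅} = {e₁, e₂, e₇, e₈, e₉, e₁₃, e₁₄, e₁₅}
… ∩ ⟦that rolled⟧ = {e₁, e₂, e₇, e₈, e₉, e₁₃, e₁₄, e₁₅} ∩ {e₂, e₃, e₄, e₅, e₆, e₇, e₉, e₁₁, e₁₂, e₁₃, e₁₅} = {e₂, e₇, e₉, e₁₃, e₁₅}
… ∩ ⟦above e₈⟧ = {e₂, e₇, e₉, e₁₃, e₁₅} ∩ {e₀, e₁, e₄, e₇, e₈, e₉, e₁₂, e₁₃, e₁₄, e₁₅} = {e₇, e₉, e₁₃, e₁₅}
So ⟦pen in e₇ that rolled above e₈⟧ = {e₇, e₉, e₁₃, e₁₅}.

{e₇, e₉, e₁₃, e₁₅}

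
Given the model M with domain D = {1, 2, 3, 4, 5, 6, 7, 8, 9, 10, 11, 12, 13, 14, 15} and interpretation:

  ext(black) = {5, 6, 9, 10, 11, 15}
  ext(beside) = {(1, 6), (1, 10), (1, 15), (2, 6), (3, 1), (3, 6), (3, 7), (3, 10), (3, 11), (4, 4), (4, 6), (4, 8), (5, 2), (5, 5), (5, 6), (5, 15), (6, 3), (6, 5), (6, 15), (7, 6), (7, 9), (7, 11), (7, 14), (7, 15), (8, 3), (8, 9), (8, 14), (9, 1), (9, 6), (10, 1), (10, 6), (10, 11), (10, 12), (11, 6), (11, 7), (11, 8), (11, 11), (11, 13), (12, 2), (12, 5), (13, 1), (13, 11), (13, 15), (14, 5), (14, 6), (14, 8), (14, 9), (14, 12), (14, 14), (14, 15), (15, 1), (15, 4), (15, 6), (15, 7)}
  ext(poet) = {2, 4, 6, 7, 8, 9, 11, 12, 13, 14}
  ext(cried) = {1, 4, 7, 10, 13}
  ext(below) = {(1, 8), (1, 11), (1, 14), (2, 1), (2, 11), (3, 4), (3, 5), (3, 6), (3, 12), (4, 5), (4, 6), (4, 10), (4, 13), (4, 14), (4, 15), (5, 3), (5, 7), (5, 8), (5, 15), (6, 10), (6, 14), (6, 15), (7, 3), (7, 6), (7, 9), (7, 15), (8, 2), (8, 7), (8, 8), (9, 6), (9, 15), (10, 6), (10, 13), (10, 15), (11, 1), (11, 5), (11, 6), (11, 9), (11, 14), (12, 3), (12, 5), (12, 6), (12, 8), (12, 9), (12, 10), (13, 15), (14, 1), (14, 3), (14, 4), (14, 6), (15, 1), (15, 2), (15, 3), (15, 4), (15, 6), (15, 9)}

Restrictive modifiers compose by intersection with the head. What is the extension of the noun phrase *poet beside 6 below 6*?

{4, 7, 9, 11, 14}

⟦beside 6⟧ = {x : ⟨x, 6⟩ ∈ ⟦beside⟧} = {1, 2, 3, 4, 5, 7, 9, 10, 11, 14, 15}
⟦below 6⟧ = {x : ⟨x, 6⟩ ∈ ⟦below⟧} = {3, 4, 7, 9, 10, 11, 12, 14, 15}
⟦poet⟧ = {2, 4, 6, 7, 8, 9, 11, 12, 13, 14}
… ∩ ⟦beside 6⟧ = {2, 4, 6, 7, 8, 9, 11, 12, 13, 14} ∩ {1, 2, 3, 4, 5, 7, 9, 10, 11, 14, 15} = {2, 4, 7, 9, 11, 14}
… ∩ ⟦below 6⟧ = {2, 4, 7, 9, 11, 14} ∩ {3, 4, 7, 9, 10, 11, 12, 14, 15} = {4, 7, 9, 11, 14}
So ⟦poet beside 6 below 6⟧ = {4, 7, 9, 11, 14}.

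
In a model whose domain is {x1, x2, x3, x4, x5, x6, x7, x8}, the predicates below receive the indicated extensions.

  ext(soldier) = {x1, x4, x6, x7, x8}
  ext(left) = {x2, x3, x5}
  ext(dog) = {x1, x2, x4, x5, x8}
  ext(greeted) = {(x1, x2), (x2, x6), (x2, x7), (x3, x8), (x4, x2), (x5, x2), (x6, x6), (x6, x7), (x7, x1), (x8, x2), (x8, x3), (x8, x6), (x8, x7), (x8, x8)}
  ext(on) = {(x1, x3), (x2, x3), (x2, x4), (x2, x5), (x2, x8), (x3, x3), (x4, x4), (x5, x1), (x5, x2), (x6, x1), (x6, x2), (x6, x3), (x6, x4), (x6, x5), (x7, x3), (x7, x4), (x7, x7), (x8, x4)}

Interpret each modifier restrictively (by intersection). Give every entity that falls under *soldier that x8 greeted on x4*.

{x6, x7, x8}

⟦that x8 greeted⟧ = {x : ⟨x8, x⟩ ∈ ⟦greeted⟧} = {x2, x3, x6, x7, x8}
⟦on x4⟧ = {x : ⟨x, x4⟩ ∈ ⟦on⟧} = {x2, x4, x6, x7, x8}
⟦soldier⟧ = {x1, x4, x6, x7, x8}
… ∩ ⟦that x8 greeted⟧ = {x1, x4, x6, x7, x8} ∩ {x2, x3, x6, x7, x8} = {x6, x7, x8}
… ∩ ⟦on x4⟧ = {x6, x7, x8} ∩ {x2, x4, x6, x7, x8} = {x6, x7, x8}
So ⟦soldier that x8 greeted on x4⟧ = {x6, x7, x8}.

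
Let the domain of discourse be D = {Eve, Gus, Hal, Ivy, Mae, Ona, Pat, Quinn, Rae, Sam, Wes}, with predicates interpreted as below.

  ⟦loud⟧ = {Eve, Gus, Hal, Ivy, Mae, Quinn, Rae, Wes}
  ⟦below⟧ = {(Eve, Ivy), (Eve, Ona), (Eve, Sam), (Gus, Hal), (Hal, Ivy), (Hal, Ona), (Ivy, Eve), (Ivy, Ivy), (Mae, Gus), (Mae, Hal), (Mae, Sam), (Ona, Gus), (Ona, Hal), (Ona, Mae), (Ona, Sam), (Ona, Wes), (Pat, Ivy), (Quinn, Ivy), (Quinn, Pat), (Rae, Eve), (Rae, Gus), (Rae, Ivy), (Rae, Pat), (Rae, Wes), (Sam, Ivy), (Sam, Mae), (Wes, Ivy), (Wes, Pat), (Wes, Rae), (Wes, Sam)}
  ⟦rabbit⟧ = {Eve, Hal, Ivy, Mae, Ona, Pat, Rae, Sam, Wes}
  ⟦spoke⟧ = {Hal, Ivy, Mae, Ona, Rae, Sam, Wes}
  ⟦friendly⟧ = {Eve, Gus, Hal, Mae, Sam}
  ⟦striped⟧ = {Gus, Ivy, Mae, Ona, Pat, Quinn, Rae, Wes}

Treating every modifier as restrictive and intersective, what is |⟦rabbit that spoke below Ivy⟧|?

5

⟦that spoke⟧ = ⟦spoke⟧ = {Hal, Ivy, Mae, Ona, Rae, Sam, Wes}
⟦below Ivy⟧ = {x : ⟨x, Ivy⟩ ∈ ⟦below⟧} = {Eve, Hal, Ivy, Pat, Quinn, Rae, Sam, Wes}
⟦rabbit⟧ = {Eve, Hal, Ivy, Mae, Ona, Pat, Rae, Sam, Wes}
… ∩ ⟦that spoke⟧ = {Eve, Hal, Ivy, Mae, Ona, Pat, Rae, Sam, Wes} ∩ {Hal, Ivy, Mae, Ona, Rae, Sam, Wes} = {Hal, Ivy, Mae, Ona, Rae, Sam, Wes}
… ∩ ⟦below Ivy⟧ = {Hal, Ivy, Mae, Ona, Rae, Sam, Wes} ∩ {Eve, Hal, Ivy, Pat, Quinn, Rae, Sam, Wes} = {Hal, Ivy, Rae, Sam, Wes}
⟦rabbit that spoke below Ivy⟧ = {Hal, Ivy, Rae, Sam, Wes}, so the cardinality is 5.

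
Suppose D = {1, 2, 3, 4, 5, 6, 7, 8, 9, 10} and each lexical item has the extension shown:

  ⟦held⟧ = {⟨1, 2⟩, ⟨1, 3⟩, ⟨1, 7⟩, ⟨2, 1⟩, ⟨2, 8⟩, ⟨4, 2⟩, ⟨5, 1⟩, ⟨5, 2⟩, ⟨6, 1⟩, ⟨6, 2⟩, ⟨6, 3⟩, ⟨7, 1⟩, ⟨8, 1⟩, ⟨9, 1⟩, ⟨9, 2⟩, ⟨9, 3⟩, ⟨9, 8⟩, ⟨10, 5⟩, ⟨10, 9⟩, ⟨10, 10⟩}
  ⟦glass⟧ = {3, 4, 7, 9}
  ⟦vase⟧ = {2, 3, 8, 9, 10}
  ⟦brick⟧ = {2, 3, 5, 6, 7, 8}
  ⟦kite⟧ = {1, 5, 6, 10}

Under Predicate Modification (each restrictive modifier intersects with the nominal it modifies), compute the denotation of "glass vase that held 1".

{9}

⟦that held 1⟧ = {x : ⟨x, 1⟩ ∈ ⟦held⟧} = {2, 5, 6, 7, 8, 9}
⟦vase⟧ = {2, 3, 8, 9, 10}
… ∩ ⟦that held 1⟧ = {2, 3, 8, 9, 10} ∩ {2, 5, 6, 7, 8, 9} = {2, 8, 9}
… ∩ ⟦glass⟧ = {2, 8, 9} ∩ {3, 4, 7, 9} = {9}
So ⟦glass vase that held 1⟧ = {9}.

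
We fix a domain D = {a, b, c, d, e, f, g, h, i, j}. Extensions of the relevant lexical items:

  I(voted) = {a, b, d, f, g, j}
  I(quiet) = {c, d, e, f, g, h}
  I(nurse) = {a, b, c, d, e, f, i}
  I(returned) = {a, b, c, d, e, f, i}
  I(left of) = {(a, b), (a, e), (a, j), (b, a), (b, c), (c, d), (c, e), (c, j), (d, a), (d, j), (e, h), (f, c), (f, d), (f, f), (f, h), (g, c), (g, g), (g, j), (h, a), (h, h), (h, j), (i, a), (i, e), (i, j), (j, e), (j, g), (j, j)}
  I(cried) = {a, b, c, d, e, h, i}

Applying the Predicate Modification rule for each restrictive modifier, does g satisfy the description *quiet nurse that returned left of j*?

no

⟦that returned⟧ = ⟦returned⟧ = {a, b, c, d, e, f, i}
⟦left of j⟧ = {x : ⟨x, j⟩ ∈ ⟦left of⟧} = {a, c, d, g, h, i, j}
⟦nurse⟧ = {a, b, c, d, e, f, i}
… ∩ ⟦that returned⟧ = {a, b, c, d, e, f, i} ∩ {a, b, c, d, e, f, i} = {a, b, c, d, e, f, i}
… ∩ ⟦left of j⟧ = {a, b, c, d, e, f, i} ∩ {a, c, d, g, h, i, j} = {a, c, d, i}
… ∩ ⟦quiet⟧ = {a, c, d, i} ∩ {c, d, e, f, g, h} = {c, d}
⟦quiet nurse that returned left of j⟧ = {c, d}; g ∉ this set.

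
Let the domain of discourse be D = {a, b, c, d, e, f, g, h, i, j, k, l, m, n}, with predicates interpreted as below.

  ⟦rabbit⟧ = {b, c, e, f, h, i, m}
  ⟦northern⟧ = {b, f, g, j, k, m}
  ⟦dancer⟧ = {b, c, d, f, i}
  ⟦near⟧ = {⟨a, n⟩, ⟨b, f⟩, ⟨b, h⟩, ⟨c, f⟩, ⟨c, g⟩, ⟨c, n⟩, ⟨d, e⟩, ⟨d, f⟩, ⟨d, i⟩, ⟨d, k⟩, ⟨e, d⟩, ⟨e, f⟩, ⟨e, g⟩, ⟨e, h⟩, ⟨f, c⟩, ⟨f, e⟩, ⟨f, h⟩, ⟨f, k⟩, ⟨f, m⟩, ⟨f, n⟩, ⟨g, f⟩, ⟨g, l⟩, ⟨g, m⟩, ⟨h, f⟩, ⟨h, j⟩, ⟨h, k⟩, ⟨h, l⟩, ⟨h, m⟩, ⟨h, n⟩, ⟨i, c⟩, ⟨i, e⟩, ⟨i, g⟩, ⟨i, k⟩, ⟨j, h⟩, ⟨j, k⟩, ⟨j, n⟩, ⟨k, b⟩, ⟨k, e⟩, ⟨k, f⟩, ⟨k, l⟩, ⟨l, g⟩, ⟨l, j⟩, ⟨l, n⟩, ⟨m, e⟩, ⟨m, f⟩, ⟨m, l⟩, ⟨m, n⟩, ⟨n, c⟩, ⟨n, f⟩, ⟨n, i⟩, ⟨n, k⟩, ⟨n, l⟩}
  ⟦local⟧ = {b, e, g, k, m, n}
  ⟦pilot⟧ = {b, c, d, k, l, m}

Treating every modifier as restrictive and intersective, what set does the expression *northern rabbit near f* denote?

{b, m}

⟦near f⟧ = {x : ⟨x, f⟩ ∈ ⟦near⟧} = {b, c, d, e, g, h, k, m, n}
⟦rabbit⟧ = {b, c, e, f, h, i, m}
… ∩ ⟦near f⟧ = {b, c, e, f, h, i, m} ∩ {b, c, d, e, g, h, k, m, n} = {b, c, e, h, m}
… ∩ ⟦northern⟧ = {b, c, e, h, m} ∩ {b, f, g, j, k, m} = {b, m}
So ⟦northern rabbit near f⟧ = {b, m}.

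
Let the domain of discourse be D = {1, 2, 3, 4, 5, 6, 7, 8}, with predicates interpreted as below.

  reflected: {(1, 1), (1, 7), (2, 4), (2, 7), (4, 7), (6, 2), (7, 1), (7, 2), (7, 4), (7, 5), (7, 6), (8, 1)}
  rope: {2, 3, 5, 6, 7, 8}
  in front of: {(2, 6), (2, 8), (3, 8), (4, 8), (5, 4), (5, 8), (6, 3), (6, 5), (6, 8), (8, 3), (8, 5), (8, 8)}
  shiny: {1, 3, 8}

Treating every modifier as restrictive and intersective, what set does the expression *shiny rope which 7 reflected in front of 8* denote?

⟦which 7 reflected⟧ = {x : ⟨7, x⟩ ∈ ⟦reflected⟧} = {1, 2, 4, 5, 6}
⟦in front of 8⟧ = {x : ⟨x, 8⟩ ∈ ⟦in front of⟧} = {2, 3, 4, 5, 6, 8}
⟦rope⟧ = {2, 3, 5, 6, 7, 8}
… ∩ ⟦which 7 reflected⟧ = {2, 3, 5, 6, 7, 8} ∩ {1, 2, 4, 5, 6} = {2, 5, 6}
… ∩ ⟦in front of 8⟧ = {2, 5, 6} ∩ {2, 3, 4, 5, 6, 8} = {2, 5, 6}
… ∩ ⟦shiny⟧ = {2, 5, 6} ∩ {1, 3, 8} = ∅
So ⟦shiny rope which 7 reflected in front of 8⟧ = { }.

{ }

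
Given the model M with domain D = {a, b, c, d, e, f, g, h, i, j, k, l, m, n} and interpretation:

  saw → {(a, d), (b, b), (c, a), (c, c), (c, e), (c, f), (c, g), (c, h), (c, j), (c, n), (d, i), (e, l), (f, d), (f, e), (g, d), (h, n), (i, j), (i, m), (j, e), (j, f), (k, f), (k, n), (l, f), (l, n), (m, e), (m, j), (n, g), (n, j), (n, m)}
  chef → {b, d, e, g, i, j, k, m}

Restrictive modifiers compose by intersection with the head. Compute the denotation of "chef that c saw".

{e, g, j}

⟦that c saw⟧ = {x : ⟨c, x⟩ ∈ ⟦saw⟧} = {a, c, e, f, g, h, j, n}
⟦chef⟧ = {b, d, e, g, i, j, k, m}
… ∩ ⟦that c saw⟧ = {b, d, e, g, i, j, k, m} ∩ {a, c, e, f, g, h, j, n} = {e, g, j}
So ⟦chef that c saw⟧ = {e, g, j}.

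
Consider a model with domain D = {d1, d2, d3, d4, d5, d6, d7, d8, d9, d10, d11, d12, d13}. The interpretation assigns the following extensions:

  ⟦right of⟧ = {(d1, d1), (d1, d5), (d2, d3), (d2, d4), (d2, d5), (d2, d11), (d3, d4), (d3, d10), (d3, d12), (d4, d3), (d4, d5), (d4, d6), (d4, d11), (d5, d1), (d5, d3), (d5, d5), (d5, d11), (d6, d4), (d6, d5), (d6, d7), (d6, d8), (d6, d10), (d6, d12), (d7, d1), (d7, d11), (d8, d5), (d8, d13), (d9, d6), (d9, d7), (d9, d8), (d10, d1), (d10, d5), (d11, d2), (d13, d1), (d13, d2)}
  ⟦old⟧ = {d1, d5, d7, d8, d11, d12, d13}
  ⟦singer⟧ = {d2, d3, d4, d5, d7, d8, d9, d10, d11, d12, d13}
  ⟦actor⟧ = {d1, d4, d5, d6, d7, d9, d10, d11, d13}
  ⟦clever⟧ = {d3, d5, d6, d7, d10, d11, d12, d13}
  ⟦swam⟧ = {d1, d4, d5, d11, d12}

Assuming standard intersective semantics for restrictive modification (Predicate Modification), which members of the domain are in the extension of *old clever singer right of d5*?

{d5}

⟦right of d5⟧ = {x : ⟨x, d5⟩ ∈ ⟦right of⟧} = {d1, d2, d4, d5, d6, d8, d10}
⟦singer⟧ = {d2, d3, d4, d5, d7, d8, d9, d10, d11, d12, d13}
… ∩ ⟦right of d5⟧ = {d2, d3, d4, d5, d7, d8, d9, d10, d11, d12, d13} ∩ {d1, d2, d4, d5, d6, d8, d10} = {d2, d4, d5, d8, d10}
… ∩ ⟦old⟧ = {d2, d4, d5, d8, d10} ∩ {d1, d5, d7, d8, d11, d12, d13} = {d5, d8}
… ∩ ⟦clever⟧ = {d5, d8} ∩ {d3, d5, d6, d7, d10, d11, d12, d13} = {d5}
So ⟦old clever singer right of d5⟧ = {d5}.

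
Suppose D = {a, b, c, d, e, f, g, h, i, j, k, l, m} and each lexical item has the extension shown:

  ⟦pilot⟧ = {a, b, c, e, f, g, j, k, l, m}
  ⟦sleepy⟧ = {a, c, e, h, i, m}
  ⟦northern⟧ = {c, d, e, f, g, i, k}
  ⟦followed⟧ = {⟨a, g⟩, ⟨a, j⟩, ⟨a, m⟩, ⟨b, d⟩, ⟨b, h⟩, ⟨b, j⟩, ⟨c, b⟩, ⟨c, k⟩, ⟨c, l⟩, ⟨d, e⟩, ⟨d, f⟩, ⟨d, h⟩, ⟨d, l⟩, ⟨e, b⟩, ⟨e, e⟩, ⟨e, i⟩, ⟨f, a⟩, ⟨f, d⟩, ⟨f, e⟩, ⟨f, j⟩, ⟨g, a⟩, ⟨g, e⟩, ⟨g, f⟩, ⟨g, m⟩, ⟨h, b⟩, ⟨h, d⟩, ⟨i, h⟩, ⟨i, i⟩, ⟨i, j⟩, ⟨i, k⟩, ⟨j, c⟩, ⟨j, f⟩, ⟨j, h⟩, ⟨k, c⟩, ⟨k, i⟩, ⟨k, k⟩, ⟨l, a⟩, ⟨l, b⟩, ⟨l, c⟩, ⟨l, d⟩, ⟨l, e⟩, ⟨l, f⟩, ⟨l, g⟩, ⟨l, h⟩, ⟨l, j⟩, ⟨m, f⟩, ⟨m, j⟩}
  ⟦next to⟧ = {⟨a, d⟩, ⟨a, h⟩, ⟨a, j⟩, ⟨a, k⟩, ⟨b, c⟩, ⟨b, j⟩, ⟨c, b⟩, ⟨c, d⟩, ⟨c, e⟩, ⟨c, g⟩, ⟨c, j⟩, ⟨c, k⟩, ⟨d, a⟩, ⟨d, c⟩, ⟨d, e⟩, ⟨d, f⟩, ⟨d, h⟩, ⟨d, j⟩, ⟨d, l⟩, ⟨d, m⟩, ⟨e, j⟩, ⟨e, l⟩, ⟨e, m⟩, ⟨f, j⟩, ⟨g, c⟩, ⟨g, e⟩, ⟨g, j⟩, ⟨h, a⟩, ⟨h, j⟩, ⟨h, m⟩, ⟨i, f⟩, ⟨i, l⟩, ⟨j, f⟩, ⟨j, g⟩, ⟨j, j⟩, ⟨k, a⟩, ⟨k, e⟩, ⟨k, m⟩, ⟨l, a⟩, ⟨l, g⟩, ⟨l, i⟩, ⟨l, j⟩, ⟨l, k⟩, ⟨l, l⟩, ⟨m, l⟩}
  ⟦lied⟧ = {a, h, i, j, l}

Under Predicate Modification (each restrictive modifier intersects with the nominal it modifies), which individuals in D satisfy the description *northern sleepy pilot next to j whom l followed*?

{c, e}

⟦next to j⟧ = {x : ⟨x, j⟩ ∈ ⟦next to⟧} = {a, b, c, d, e, f, g, h, j, l}
⟦whom l followed⟧ = {x : ⟨l, x⟩ ∈ ⟦followed⟧} = {a, b, c, d, e, f, g, h, j}
⟦pilot⟧ = {a, b, c, e, f, g, j, k, l, m}
… ∩ ⟦next to j⟧ = {a, b, c, e, f, g, j, k, l, m} ∩ {a, b, c, d, e, f, g, h, j, l} = {a, b, c, e, f, g, j, l}
… ∩ ⟦whom l followed⟧ = {a, b, c, e, f, g, j, l} ∩ {a, b, c, d, e, f, g, h, j} = {a, b, c, e, f, g, j}
… ∩ ⟦northern⟧ = {a, b, c, e, f, g, j} ∩ {c, d, e, f, g, i, k} = {c, e, f, g}
… ∩ ⟦sleepy⟧ = {c, e, f, g} ∩ {a, c, e, h, i, m} = {c, e}
So ⟦northern sleepy pilot next to j whom l followed⟧ = {c, e}.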